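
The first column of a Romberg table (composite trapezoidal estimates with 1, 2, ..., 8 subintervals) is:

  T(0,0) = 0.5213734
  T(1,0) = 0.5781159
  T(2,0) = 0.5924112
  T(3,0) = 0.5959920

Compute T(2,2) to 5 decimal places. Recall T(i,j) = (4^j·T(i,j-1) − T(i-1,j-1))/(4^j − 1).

Richardson extrapolation on the trapezoidal column (denominator 4−1=3):
T(1,1) = (4·0.5781159 − 0.5213734) / 3 = 0.5970301
T(2,1) = (4·0.5924112 − 0.5781159) / 3 = 0.5971763
T(2,2) = 0.5971763 + (0.5971763 − 0.5970301)/15 = 0.5971860

0.59719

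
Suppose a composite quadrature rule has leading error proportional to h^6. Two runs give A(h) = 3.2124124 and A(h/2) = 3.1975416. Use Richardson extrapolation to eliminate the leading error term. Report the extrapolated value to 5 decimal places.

3.19731

Extrapolated value = (64·A(h/2) − A(h)) / (64 − 1)
= (64·3.1975416 − 3.2124124) / 63
= 201.4302500 / 63 = 3.1973056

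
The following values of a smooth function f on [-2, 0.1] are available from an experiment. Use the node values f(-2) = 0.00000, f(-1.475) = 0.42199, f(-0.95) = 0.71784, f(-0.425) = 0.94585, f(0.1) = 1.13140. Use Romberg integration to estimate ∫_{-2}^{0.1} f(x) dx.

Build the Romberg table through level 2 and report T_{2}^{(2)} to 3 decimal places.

1.407

T_{0}^{(0)} (trapezoid, 1 panel, h=2.1000): 1.18797
T_{1}^{(0)} (trapezoid, 2 panels, h=1.0500): 1.34772
T_{2}^{(0)} (trapezoid, 4 panels, h=0.5250): 1.39197
T_{1}^{(1)} = 1.34772 + (1.34772 − 1.18797)/3 = 1.40097
T_{2}^{(1)} = 1.39197 + (1.39197 − 1.34772)/3 = 1.40672
T_{2}^{(2)} = 1.40672 + (1.40672 − 1.40097)/15 = 1.40710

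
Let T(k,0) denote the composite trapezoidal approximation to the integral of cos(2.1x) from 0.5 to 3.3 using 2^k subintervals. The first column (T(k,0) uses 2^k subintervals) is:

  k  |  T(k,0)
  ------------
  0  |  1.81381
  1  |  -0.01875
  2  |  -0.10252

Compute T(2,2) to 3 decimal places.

-0.097

Richardson extrapolation on the trapezoidal column (denominator 4−1=3):
T(1,1) = -0.01875 + (-0.01875 − 1.81381)/3 = -0.62960
T(2,1) = (4·(-0.10252) − (-0.01875)) / 3 = -0.13044
T(2,2) = -0.13044 + (-0.13044 − (-0.62960))/15 = -0.09716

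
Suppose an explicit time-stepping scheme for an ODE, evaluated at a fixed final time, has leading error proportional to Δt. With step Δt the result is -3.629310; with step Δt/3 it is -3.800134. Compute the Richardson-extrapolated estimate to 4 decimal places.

-3.8855

The leading error scales as Δt; refining by a factor of 3 reduces it by 3^1 = 3.
Extrapolated value = (3·A(Δt/3) − A(Δt)) / (3 − 1)
= (3·(-3.800134) − (-3.629310)) / 2
= -7.771092 / 2 = -3.885546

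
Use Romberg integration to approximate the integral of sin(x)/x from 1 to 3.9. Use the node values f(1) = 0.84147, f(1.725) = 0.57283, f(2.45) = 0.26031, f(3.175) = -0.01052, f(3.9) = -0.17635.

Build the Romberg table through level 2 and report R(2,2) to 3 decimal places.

R(0,0) (trapezoid, 1 panel, h=2.9000): 0.96442
R(1,0) (trapezoid, 2 panels, h=1.4500): 0.85966
R(2,0) (trapezoid, 4 panels, h=0.7250): 0.83751
R(1,1) = 0.85966 + (0.85966 − 0.96442)/3 = 0.82474
R(2,1) = 0.83751 + (0.83751 − 0.85966)/3 = 0.83013
R(2,2) = 0.83013 + (0.83013 − 0.82474)/15 = 0.83049

0.830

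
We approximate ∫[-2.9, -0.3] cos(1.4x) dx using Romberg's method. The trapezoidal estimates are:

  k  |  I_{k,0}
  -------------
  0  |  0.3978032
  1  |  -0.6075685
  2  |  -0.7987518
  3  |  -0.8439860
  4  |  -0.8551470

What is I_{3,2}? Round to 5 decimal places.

-0.85884

I_{2,1} = -0.7987518 + (-0.7987518 − (-0.6075685))/3 = -0.8624796
I_{3,1} = -0.8439860 + (-0.8439860 − (-0.7987518))/3 = -0.8590641
I_{3,2} = -0.8590641 + (-0.8590641 − (-0.8624796))/15 = -0.8588364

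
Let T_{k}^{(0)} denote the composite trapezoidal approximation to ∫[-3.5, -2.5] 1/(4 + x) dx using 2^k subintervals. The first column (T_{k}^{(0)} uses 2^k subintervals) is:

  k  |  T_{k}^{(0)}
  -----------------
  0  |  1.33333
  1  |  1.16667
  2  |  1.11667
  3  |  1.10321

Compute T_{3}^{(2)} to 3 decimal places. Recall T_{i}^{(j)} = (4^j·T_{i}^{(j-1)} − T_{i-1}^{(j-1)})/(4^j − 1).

1.099

T_{2}^{(1)} = 1.11667 + (1.11667 − 1.16667)/3 = 1.10000
T_{3}^{(1)} = (4·1.10321 − 1.11667) / 3 = 1.09872
T_{3}^{(2)} = 1.09872 + (1.09872 − 1.10000)/15 = 1.09863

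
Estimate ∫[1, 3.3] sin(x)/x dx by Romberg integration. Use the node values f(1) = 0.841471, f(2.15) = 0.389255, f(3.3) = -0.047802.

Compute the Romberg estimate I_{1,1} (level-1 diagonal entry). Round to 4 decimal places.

I_{0,0} (trapezoid, 1 panel, h=2.3000): 0.912719
I_{1,0} (trapezoid, 2 panels, h=1.1500): 0.904003
I_{1,1} = 0.904003 + (0.904003 − 0.912719)/3 = 0.901098

0.9011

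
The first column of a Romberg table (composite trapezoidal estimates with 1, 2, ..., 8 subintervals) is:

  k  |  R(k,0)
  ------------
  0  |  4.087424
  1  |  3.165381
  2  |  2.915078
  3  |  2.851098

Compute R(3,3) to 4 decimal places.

2.8296

Richardson extrapolation on the trapezoidal column (denominator 4−1=3):
R(1,1) = 3.165381 + (3.165381 − 4.087424)/3 = 2.858033
R(2,1) = (4·2.915078 − 3.165381) / 3 = 2.831644
R(3,1) = 2.851098 + (2.851098 − 2.915078)/3 = 2.829771
R(2,2) = 2.831644 + (2.831644 − 2.858033)/15 = 2.829885
R(3,2) = (16·2.829771 − 2.831644) / 15 = 2.829646
R(3,3) = (64·2.829646 − 2.829885) / 63 = 2.829642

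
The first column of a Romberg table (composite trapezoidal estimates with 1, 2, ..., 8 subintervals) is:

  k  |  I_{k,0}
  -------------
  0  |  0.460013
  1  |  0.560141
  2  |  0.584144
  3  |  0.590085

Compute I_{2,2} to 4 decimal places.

Richardson extrapolation on the trapezoidal column (denominator 4−1=3):
I_{1,1} = (4·0.560141 − 0.460013) / 3 = 0.593517
I_{2,1} = (4·0.584144 − 0.560141) / 3 = 0.592145
I_{2,2} = 0.592145 + (0.592145 − 0.593517)/15 = 0.592054

0.5921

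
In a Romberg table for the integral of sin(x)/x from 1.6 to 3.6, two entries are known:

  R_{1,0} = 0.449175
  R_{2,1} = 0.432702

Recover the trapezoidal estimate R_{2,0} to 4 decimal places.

0.4368

From R_{2,1} = (4·R_{2,0} − R_{1,0})/3, solve for R_{2,0}:
4·R_{2,0} = 3·0.432702 + 0.449175 = 1.747281
R_{2,0} = 0.436820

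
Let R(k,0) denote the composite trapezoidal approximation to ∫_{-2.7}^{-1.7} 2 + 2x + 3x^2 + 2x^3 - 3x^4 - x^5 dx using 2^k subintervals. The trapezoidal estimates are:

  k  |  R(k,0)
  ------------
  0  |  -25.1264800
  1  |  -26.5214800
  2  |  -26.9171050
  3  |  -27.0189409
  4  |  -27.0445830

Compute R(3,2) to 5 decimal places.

Richardson extrapolation on the trapezoidal column (denominator 4−1=3):
R(2,1) = (4·(-26.9171050) − (-26.5214800)) / 3 = -27.0489800
R(3,1) = (4·(-27.0189409) − (-26.9171050)) / 3 = -27.0528862
R(3,2) = -27.0528862 + (-27.0528862 − (-27.0489800))/15 = -27.0531466

-27.05315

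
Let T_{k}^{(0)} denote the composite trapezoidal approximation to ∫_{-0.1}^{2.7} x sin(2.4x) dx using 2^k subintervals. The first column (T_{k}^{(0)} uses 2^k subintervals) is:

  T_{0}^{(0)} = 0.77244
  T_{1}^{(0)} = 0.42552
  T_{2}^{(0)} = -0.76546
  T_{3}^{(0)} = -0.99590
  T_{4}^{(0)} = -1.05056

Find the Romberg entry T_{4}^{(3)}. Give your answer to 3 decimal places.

Richardson extrapolation on the trapezoidal column (denominator 4−1=3):
T_{2}^{(1)} = (4·(-0.76546) − 0.42552) / 3 = -1.16245
T_{3}^{(1)} = (4·(-0.99590) − (-0.76546)) / 3 = -1.07271
T_{4}^{(1)} = (4·(-1.05056) − (-0.99590)) / 3 = -1.06878
T_{3}^{(2)} = (16·(-1.07271) − (-1.16245)) / 15 = -1.06673
T_{4}^{(2)} = (16·(-1.06878) − (-1.07271)) / 15 = -1.06852
T_{4}^{(3)} = -1.06852 + (-1.06852 − (-1.06673))/63 = -1.06855
(Column j=1 coincides with Simpson's rule on the same nodes.)

-1.069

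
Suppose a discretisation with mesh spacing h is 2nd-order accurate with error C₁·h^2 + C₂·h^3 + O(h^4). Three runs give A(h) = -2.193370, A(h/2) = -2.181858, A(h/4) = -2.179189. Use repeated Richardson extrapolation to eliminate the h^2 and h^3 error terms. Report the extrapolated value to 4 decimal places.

-2.1783

First eliminate the h^2 term (factor 2^2 = 4):
  B₁ = (4·(-2.181858) − (-2.193370))/3 = -2.178021
  B₂ = (4·(-2.179189) − (-2.181858))/3 = -2.178299
Then eliminate the h^3 term (factor 2^3 = 8):
  (8·(-2.178299) − (-2.178021))/7 = -2.178339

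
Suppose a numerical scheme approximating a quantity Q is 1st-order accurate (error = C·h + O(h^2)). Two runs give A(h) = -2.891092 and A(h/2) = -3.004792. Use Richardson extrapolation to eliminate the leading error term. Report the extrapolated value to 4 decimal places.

Extrapolated value = (2·A(h/2) − A(h)) / (2 − 1)
= (2·(-3.004792) − (-2.891092)) / 1
= -3.118492 / 1 = -3.118492

-3.1185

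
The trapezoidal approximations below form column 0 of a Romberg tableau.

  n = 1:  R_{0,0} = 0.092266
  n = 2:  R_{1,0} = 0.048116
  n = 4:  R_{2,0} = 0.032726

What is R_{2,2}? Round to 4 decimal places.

0.0272

R_{1,1} = 0.048116 + (0.048116 − 0.092266)/3 = 0.033399
R_{2,1} = (4·0.032726 − 0.048116) / 3 = 0.027596
R_{2,2} = (16·0.027596 − 0.033399) / 15 = 0.027209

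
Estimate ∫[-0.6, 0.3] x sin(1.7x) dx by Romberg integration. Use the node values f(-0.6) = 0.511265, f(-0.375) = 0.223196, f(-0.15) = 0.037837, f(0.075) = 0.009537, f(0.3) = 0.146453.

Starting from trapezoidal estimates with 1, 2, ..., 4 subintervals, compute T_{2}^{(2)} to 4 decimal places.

0.1251

T_{0}^{(0)} (trapezoid, 1 panel, h=0.9000): 0.295973
T_{1}^{(0)} (trapezoid, 2 panels, h=0.4500): 0.165013
T_{2}^{(0)} (trapezoid, 4 panels, h=0.2250): 0.134872
T_{1}^{(1)} = 0.165013 + (0.165013 − 0.295973)/3 = 0.121360
T_{2}^{(1)} = 0.134872 + (0.134872 − 0.165013)/3 = 0.124825
T_{2}^{(2)} = 0.124825 + (0.124825 − 0.121360)/15 = 0.125056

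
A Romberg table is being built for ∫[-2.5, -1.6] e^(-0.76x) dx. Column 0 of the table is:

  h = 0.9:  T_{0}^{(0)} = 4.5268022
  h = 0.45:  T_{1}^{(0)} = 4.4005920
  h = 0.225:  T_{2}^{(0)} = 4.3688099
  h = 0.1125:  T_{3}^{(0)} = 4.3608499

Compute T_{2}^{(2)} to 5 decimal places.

4.35820

Richardson extrapolation on the trapezoidal column (denominator 4−1=3):
T_{1}^{(1)} = 4.4005920 + (4.4005920 − 4.5268022)/3 = 4.3585219
T_{2}^{(1)} = 4.3688099 + (4.3688099 − 4.4005920)/3 = 4.3582159
T_{2}^{(2)} = 4.3582159 + (4.3582159 − 4.3585219)/15 = 4.3581955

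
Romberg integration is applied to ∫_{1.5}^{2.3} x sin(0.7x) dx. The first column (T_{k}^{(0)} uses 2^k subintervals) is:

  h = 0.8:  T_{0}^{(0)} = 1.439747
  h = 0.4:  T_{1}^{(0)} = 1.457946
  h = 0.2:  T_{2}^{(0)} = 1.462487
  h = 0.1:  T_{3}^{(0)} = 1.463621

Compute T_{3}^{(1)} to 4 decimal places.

1.4640

T_{3}^{(1)} = (4·1.463621 − 1.462487) / 3 = 1.463999
(Column j=1 coincides with Simpson's rule on the same nodes.)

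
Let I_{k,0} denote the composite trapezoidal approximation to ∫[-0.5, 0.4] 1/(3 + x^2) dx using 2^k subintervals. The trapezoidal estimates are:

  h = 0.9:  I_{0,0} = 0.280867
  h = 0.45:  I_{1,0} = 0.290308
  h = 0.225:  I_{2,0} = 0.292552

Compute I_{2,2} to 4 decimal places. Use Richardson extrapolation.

0.2933

I_{1,1} = 0.290308 + (0.290308 − 0.280867)/3 = 0.293455
I_{2,1} = 0.292552 + (0.292552 − 0.290308)/3 = 0.293300
I_{2,2} = 0.293300 + (0.293300 − 0.293455)/15 = 0.293290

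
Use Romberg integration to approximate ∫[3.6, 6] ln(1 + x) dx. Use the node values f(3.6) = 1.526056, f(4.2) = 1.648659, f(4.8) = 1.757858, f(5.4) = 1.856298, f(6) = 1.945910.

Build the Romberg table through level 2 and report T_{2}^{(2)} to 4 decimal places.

T_{0}^{(0)} (trapezoid, 1 panel, h=2.4000): 4.166359
T_{1}^{(0)} (trapezoid, 2 panels, h=1.2000): 4.192609
T_{2}^{(0)} (trapezoid, 4 panels, h=0.6000): 4.199279
T_{1}^{(1)} = 4.192609 + (4.192609 − 4.166359)/3 = 4.201359
T_{2}^{(1)} = 4.199279 + (4.199279 − 4.192609)/3 = 4.201502
T_{2}^{(2)} = 4.201502 + (4.201502 − 4.201359)/15 = 4.201512

4.2015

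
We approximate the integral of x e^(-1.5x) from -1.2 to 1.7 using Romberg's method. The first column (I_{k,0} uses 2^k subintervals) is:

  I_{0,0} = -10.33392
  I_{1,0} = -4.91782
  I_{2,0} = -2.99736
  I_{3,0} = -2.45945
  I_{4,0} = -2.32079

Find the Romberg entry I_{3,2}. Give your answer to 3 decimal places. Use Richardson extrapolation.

Richardson extrapolation on the trapezoidal column (denominator 4−1=3):
I_{2,1} = -2.99736 + (-2.99736 − (-4.91782))/3 = -2.35721
I_{3,1} = -2.45945 + (-2.45945 − (-2.99736))/3 = -2.28015
I_{3,2} = (16·(-2.28015) − (-2.35721)) / 15 = -2.27501

-2.275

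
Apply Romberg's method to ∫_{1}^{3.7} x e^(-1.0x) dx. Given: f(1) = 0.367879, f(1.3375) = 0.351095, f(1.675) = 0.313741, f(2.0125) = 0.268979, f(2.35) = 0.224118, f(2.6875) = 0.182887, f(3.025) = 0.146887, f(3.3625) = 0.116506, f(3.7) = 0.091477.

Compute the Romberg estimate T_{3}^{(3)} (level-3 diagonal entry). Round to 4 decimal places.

0.6196

T_{0}^{(0)} (trapezoid, 1 panel, h=2.7000): 0.620131
T_{1}^{(0)} (trapezoid, 2 panels, h=1.3500): 0.612625
T_{2}^{(0)} (trapezoid, 4 panels, h=0.6750): 0.617236
T_{3}^{(0)} (trapezoid, 8 panels, h=0.3375): 0.618938
T_{1}^{(1)} = 0.612625 + (0.612625 − 0.620131)/3 = 0.610123
T_{2}^{(1)} = 0.617236 + (0.617236 − 0.612625)/3 = 0.618773
T_{3}^{(1)} = 0.618938 + (0.618938 − 0.617236)/3 = 0.619505
T_{2}^{(2)} = 0.618773 + (0.618773 − 0.610123)/15 = 0.619350
T_{3}^{(2)} = 0.619505 + (0.619505 − 0.618773)/15 = 0.619554
T_{3}^{(3)} = 0.619554 + (0.619554 − 0.619350)/63 = 0.619557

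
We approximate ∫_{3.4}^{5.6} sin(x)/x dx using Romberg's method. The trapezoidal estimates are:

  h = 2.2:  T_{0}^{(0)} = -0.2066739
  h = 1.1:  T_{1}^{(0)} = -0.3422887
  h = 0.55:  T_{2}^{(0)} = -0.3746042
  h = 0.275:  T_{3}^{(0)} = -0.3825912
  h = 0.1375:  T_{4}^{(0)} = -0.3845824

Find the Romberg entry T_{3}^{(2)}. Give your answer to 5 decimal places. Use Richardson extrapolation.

-0.38525

T_{2}^{(1)} = -0.3746042 + (-0.3746042 − (-0.3422887))/3 = -0.3853760
T_{3}^{(1)} = -0.3825912 + (-0.3825912 − (-0.3746042))/3 = -0.3852535
T_{3}^{(2)} = -0.3852535 + (-0.3852535 − (-0.3853760))/15 = -0.3852453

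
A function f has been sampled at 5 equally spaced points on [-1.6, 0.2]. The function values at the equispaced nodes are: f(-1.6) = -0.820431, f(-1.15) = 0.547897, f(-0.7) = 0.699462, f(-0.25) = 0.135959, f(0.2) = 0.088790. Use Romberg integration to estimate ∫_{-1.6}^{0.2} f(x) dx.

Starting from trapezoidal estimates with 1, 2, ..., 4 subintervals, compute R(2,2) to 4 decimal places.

R(0,0) (trapezoid, 1 panel, h=1.8000): -0.658477
R(1,0) (trapezoid, 2 panels, h=0.9000): 0.300277
R(2,0) (trapezoid, 4 panels, h=0.4500): 0.457874
R(1,1) = 0.300277 + (0.300277 − (-0.658477))/3 = 0.619862
R(2,1) = 0.457874 + (0.457874 − 0.300277)/3 = 0.510406
R(2,2) = 0.510406 + (0.510406 − 0.619862)/15 = 0.503109

0.5031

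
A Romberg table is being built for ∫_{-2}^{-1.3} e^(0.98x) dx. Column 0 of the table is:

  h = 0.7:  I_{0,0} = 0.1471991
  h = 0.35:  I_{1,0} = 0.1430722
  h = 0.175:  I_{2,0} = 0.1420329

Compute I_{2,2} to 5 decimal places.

0.14169

Richardson extrapolation on the trapezoidal column (denominator 4−1=3):
I_{1,1} = 0.1430722 + (0.1430722 − 0.1471991)/3 = 0.1416966
I_{2,1} = (4·0.1420329 − 0.1430722) / 3 = 0.1416865
I_{2,2} = 0.1416865 + (0.1416865 − 0.1416966)/15 = 0.1416858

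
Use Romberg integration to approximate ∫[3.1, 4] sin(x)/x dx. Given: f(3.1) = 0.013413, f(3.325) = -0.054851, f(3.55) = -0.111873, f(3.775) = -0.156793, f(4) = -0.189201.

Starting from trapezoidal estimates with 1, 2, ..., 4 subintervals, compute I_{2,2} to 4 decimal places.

I_{0,0} (trapezoid, 1 panel, h=0.9000): -0.079105
I_{1,0} (trapezoid, 2 panels, h=0.4500): -0.089895
I_{2,0} (trapezoid, 4 panels, h=0.2250): -0.092567
I_{1,1} = -0.089895 + (-0.089895 − (-0.079105))/3 = -0.093492
I_{2,1} = -0.092567 + (-0.092567 − (-0.089895))/3 = -0.093458
I_{2,2} = -0.093458 + (-0.093458 − (-0.093492))/15 = -0.093456

-0.0935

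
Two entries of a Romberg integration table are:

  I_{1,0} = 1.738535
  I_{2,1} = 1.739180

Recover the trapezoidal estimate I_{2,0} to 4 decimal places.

1.7390

From I_{2,1} = (4·I_{2,0} − I_{1,0})/3, solve for I_{2,0}:
4·I_{2,0} = 3·1.739180 + 1.738535 = 6.956075
I_{2,0} = 1.739019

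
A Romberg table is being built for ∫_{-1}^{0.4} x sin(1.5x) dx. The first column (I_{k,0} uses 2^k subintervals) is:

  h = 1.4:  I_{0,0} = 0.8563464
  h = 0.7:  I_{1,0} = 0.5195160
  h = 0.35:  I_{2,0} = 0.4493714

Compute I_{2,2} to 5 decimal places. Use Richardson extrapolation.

I_{1,1} = (4·0.5195160 − 0.8563464) / 3 = 0.4072392
I_{2,1} = 0.4493714 + (0.4493714 − 0.5195160)/3 = 0.4259899
I_{2,2} = 0.4259899 + (0.4259899 − 0.4072392)/15 = 0.4272399

0.42724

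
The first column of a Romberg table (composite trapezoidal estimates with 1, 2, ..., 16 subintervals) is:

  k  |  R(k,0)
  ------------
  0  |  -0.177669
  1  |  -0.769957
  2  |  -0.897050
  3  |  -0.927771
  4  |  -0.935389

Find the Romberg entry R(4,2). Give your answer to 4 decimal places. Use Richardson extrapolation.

Richardson extrapolation on the trapezoidal column (denominator 4−1=3):
R(3,1) = -0.927771 + (-0.927771 − (-0.897050))/3 = -0.938011
R(4,1) = -0.935389 + (-0.935389 − (-0.927771))/3 = -0.937928
R(4,2) = -0.937928 + (-0.937928 − (-0.938011))/15 = -0.937922

-0.9379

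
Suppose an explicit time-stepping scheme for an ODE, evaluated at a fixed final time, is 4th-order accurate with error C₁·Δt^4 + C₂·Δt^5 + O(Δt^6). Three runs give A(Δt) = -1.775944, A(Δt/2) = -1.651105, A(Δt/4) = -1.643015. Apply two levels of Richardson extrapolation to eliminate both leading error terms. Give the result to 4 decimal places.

First eliminate the Δt^4 term (factor 2^4 = 16):
  B₁ = (16·(-1.651105) − (-1.775944))/15 = -1.642782
  B₂ = (16·(-1.643015) − (-1.651105))/15 = -1.642476
Then eliminate the Δt^5 term (factor 2^5 = 32):
  (32·(-1.642476) − (-1.642782))/31 = -1.642466

-1.6425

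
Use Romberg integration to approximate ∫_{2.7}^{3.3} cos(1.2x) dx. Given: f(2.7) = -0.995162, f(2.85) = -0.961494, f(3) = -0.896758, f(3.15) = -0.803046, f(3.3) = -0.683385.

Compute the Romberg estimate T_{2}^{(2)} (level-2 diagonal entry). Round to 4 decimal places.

T_{0}^{(0)} (trapezoid, 1 panel, h=0.6000): -0.503564
T_{1}^{(0)} (trapezoid, 2 panels, h=0.3000): -0.520809
T_{2}^{(0)} (trapezoid, 4 panels, h=0.1500): -0.525086
T_{1}^{(1)} = -0.520809 + (-0.520809 − (-0.503564))/3 = -0.526557
T_{2}^{(1)} = -0.525086 + (-0.525086 − (-0.520809))/3 = -0.526512
T_{2}^{(2)} = -0.526512 + (-0.526512 − (-0.526557))/15 = -0.526509

-0.5265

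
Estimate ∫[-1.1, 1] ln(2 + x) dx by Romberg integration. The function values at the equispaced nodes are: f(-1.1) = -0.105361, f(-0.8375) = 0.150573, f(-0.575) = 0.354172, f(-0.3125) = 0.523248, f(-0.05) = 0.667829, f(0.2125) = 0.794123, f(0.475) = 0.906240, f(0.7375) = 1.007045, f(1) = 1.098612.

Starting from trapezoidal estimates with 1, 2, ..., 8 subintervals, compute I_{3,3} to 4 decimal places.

1.2907

I_{0,0} (trapezoid, 1 panel, h=2.1000): 1.042914
I_{1,0} (trapezoid, 2 panels, h=1.0500): 1.222677
I_{2,0} (trapezoid, 4 panels, h=0.5250): 1.273055
I_{3,0} (trapezoid, 8 panels, h=0.2625): 1.286212
I_{1,1} = 1.222677 + (1.222677 − 1.042914)/3 = 1.282598
I_{2,1} = 1.273055 + (1.273055 − 1.222677)/3 = 1.289848
I_{3,1} = 1.286212 + (1.286212 − 1.273055)/3 = 1.290598
I_{2,2} = 1.289848 + (1.289848 − 1.282598)/15 = 1.290331
I_{3,2} = 1.290598 + (1.290598 − 1.289848)/15 = 1.290648
I_{3,3} = 1.290648 + (1.290648 − 1.290331)/63 = 1.290653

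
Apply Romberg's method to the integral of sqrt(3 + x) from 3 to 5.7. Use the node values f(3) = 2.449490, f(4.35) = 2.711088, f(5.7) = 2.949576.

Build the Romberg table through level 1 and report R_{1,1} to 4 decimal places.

7.3095

R_{0,0} (trapezoid, 1 panel, h=2.7000): 7.288739
R_{1,0} (trapezoid, 2 panels, h=1.3500): 7.304338
R_{1,1} = 7.304338 + (7.304338 − 7.288739)/3 = 7.309538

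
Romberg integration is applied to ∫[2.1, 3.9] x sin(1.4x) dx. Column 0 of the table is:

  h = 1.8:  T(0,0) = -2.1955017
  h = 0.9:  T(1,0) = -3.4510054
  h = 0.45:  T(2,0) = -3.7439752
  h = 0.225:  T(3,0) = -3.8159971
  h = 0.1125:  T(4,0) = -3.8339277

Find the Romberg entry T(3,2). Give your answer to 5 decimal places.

-3.83990

Richardson extrapolation on the trapezoidal column (denominator 4−1=3):
T(2,1) = (4·(-3.7439752) − (-3.4510054)) / 3 = -3.8416318
T(3,1) = -3.8159971 + (-3.8159971 − (-3.7439752))/3 = -3.8400044
T(3,2) = -3.8400044 + (-3.8400044 − (-3.8416318))/15 = -3.8398959
(Column j=1 coincides with Simpson's rule on the same nodes.)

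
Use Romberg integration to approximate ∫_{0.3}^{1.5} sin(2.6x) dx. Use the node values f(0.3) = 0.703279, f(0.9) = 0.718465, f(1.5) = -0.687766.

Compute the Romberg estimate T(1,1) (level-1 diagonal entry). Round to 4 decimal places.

T(0,0) (trapezoid, 1 panel, h=1.2000): 0.009308
T(1,0) (trapezoid, 2 panels, h=0.6000): 0.435733
T(1,1) = 0.435733 + (0.435733 − 0.009308)/3 = 0.577875

0.5779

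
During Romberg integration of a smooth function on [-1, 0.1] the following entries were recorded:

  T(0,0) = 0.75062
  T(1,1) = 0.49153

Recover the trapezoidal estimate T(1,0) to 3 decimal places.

0.556

From T(1,1) = (4·T(1,0) − T(0,0))/3, solve for T(1,0):
4·T(1,0) = 3·0.49153 + 0.75062 = 2.22521
T(1,0) = 0.55630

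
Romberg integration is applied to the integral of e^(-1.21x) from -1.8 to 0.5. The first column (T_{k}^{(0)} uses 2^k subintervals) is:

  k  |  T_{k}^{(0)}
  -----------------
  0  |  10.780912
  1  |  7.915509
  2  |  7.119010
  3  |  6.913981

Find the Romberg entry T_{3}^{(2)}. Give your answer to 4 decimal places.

Richardson extrapolation on the trapezoidal column (denominator 4−1=3):
T_{2}^{(1)} = (4·7.119010 − 7.915509) / 3 = 6.853510
T_{3}^{(1)} = (4·6.913981 − 7.119010) / 3 = 6.845638
T_{3}^{(2)} = 6.845638 + (6.845638 − 6.853510)/15 = 6.845113

6.8451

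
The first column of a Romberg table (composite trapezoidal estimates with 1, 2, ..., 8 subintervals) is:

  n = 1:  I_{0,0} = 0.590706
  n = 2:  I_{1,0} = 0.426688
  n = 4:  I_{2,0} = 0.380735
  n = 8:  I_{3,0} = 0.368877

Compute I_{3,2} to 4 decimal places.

0.3649

I_{2,1} = (4·0.380735 − 0.426688) / 3 = 0.365417
I_{3,1} = (4·0.368877 − 0.380735) / 3 = 0.364924
I_{3,2} = 0.364924 + (0.364924 − 0.365417)/15 = 0.364891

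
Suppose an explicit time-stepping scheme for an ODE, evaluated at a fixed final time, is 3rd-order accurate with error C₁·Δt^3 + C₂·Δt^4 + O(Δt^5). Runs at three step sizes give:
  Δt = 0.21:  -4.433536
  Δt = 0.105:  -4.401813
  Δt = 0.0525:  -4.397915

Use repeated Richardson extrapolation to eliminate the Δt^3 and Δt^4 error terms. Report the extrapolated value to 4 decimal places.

First eliminate the Δt^3 term (factor 2^3 = 8):
  B₁ = (8·(-4.401813) − (-4.433536))/7 = -4.397281
  B₂ = (8·(-4.397915) − (-4.401813))/7 = -4.397358
Then eliminate the Δt^4 term (factor 2^4 = 16):
  (16·(-4.397358) − (-4.397281))/15 = -4.397363

-4.3974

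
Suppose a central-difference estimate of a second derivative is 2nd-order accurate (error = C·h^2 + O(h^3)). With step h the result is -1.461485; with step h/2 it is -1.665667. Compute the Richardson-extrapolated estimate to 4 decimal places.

-1.7337

The leading error scales as h^2; refining by a factor of 2 reduces it by 2^2 = 4.
Extrapolated value = (4·A(h/2) − A(h)) / (4 − 1)
= (4·(-1.665667) − (-1.461485)) / 3
= -5.201183 / 3 = -1.733728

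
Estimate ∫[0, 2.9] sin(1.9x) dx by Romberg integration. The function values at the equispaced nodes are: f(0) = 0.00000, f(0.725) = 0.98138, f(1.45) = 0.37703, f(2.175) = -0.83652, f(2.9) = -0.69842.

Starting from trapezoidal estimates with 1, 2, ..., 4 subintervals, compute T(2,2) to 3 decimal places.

T(0,0) (trapezoid, 1 panel, h=2.9000): -1.01271
T(1,0) (trapezoid, 2 panels, h=1.4500): 0.04034
T(2,0) (trapezoid, 4 panels, h=0.7250): 0.12519
T(1,1) = 0.04034 + (0.04034 − (-1.01271))/3 = 0.39136
T(2,1) = 0.12519 + (0.12519 − 0.04034)/3 = 0.15347
T(2,2) = 0.15347 + (0.15347 − 0.39136)/15 = 0.13761

0.138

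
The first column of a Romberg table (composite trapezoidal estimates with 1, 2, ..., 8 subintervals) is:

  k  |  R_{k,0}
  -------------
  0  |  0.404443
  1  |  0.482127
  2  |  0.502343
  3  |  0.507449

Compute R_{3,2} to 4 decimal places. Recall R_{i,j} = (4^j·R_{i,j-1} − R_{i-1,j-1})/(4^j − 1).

0.5092

Richardson extrapolation on the trapezoidal column (denominator 4−1=3):
R_{2,1} = 0.502343 + (0.502343 − 0.482127)/3 = 0.509082
R_{3,1} = (4·0.507449 − 0.502343) / 3 = 0.509151
R_{3,2} = 0.509151 + (0.509151 − 0.509082)/15 = 0.509156
(Column j=1 coincides with Simpson's rule on the same nodes.)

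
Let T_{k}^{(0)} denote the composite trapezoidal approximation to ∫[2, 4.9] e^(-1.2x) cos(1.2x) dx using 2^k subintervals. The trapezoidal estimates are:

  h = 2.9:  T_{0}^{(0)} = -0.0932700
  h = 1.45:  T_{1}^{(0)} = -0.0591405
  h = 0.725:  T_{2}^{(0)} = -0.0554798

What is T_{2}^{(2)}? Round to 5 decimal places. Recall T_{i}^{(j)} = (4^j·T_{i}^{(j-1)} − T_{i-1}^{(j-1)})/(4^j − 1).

Richardson extrapolation on the trapezoidal column (denominator 4−1=3):
T_{1}^{(1)} = (4·(-0.0591405) − (-0.0932700)) / 3 = -0.0477640
T_{2}^{(1)} = (4·(-0.0554798) − (-0.0591405)) / 3 = -0.0542596
T_{2}^{(2)} = (16·(-0.0542596) − (-0.0477640)) / 15 = -0.0546926

-0.05469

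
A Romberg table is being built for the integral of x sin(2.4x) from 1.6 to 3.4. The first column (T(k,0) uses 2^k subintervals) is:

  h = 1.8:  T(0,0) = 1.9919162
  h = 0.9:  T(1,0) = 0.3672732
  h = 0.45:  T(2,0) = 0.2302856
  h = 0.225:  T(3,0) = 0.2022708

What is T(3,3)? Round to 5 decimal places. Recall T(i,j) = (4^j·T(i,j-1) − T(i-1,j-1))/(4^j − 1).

Richardson extrapolation on the trapezoidal column (denominator 4−1=3):
T(1,1) = 0.3672732 + (0.3672732 − 1.9919162)/3 = -0.1742745
T(2,1) = 0.2302856 + (0.2302856 − 0.3672732)/3 = 0.1846231
T(3,1) = 0.2022708 + (0.2022708 − 0.2302856)/3 = 0.1929325
T(2,2) = 0.1846231 + (0.1846231 − (-0.1742745))/15 = 0.2085496
T(3,2) = (16·0.1929325 − 0.1846231) / 15 = 0.1934865
T(3,3) = 0.1934865 + (0.1934865 − 0.2085496)/63 = 0.1932474
(Column j=1 coincides with Simpson's rule on the same nodes.)

0.19325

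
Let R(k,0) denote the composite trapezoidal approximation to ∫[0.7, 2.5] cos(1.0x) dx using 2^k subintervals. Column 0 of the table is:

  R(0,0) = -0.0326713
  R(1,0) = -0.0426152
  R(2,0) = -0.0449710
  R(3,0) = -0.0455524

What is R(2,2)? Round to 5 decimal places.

-0.04574

Richardson extrapolation on the trapezoidal column (denominator 4−1=3):
R(1,1) = -0.0426152 + (-0.0426152 − (-0.0326713))/3 = -0.0459298
R(2,1) = -0.0449710 + (-0.0449710 − (-0.0426152))/3 = -0.0457563
R(2,2) = -0.0457563 + (-0.0457563 − (-0.0459298))/15 = -0.0457447
(Column j=1 coincides with Simpson's rule on the same nodes.)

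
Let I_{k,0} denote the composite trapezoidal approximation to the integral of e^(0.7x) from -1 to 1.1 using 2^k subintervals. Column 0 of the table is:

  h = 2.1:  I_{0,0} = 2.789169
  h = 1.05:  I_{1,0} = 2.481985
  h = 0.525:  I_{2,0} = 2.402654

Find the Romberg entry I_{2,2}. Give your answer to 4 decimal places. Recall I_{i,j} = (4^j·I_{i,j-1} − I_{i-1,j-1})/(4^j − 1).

2.3760

I_{1,1} = (4·2.481985 − 2.789169) / 3 = 2.379590
I_{2,1} = 2.402654 + (2.402654 − 2.481985)/3 = 2.376210
I_{2,2} = (16·2.376210 − 2.379590) / 15 = 2.375985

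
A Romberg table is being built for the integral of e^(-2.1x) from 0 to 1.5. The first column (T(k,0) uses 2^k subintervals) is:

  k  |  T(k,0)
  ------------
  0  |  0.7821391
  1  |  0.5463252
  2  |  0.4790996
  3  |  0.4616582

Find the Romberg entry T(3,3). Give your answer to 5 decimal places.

0.45579

T(1,1) = (4·0.5463252 − 0.7821391) / 3 = 0.4677206
T(2,1) = 0.4790996 + (0.4790996 − 0.5463252)/3 = 0.4566911
T(3,1) = (4·0.4616582 − 0.4790996) / 3 = 0.4558444
T(2,2) = (16·0.4566911 − 0.4677206) / 15 = 0.4559558
T(3,2) = 0.4558444 + (0.4558444 − 0.4566911)/15 = 0.4557880
T(3,3) = (64·0.4557880 − 0.4559558) / 63 = 0.4557853
(Column j=1 coincides with Simpson's rule on the same nodes.)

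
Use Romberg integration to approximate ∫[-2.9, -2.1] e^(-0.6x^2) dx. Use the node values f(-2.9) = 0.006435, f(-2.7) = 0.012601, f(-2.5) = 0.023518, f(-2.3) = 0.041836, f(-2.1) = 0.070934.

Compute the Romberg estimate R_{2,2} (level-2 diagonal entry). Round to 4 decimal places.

0.0228

R_{0,0} (trapezoid, 1 panel, h=0.8000): 0.030948
R_{1,0} (trapezoid, 2 panels, h=0.4000): 0.024881
R_{2,0} (trapezoid, 4 panels, h=0.2000): 0.023328
R_{1,1} = 0.024881 + (0.024881 − 0.030948)/3 = 0.022859
R_{2,1} = 0.023328 + (0.023328 − 0.024881)/3 = 0.022810
R_{2,2} = 0.022810 + (0.022810 − 0.022859)/15 = 0.022807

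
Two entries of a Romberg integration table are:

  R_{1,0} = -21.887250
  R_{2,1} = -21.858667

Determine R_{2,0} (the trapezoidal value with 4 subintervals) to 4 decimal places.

From R_{2,1} = (4·R_{2,0} − R_{1,0})/3, solve for R_{2,0}:
4·R_{2,0} = 3·(-21.858667) + (-21.887250) = -87.463251
R_{2,0} = -21.865813

-21.8658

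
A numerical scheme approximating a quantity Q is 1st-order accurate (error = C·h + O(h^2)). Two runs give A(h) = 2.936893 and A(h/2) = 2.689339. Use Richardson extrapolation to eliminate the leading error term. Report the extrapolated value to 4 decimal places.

2.4418

The leading error scales as h; refining by a factor of 2 reduces it by 2^1 = 2.
Extrapolated value = (2·A(h/2) − A(h)) / (2 − 1)
= (2·2.689339 − 2.936893) / 1
= 2.441785 / 1 = 2.441785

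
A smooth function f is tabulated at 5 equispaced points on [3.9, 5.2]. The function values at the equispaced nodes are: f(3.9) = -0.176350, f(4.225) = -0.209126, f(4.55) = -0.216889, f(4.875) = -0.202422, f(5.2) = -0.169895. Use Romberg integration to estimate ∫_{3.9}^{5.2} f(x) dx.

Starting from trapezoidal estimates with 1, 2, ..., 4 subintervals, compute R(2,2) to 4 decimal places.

-0.2628

R(0,0) (trapezoid, 1 panel, h=1.3000): -0.225059
R(1,0) (trapezoid, 2 panels, h=0.6500): -0.253507
R(2,0) (trapezoid, 4 panels, h=0.3250): -0.260507
R(1,1) = -0.253507 + (-0.253507 − (-0.225059))/3 = -0.262990
R(2,1) = -0.260507 + (-0.260507 − (-0.253507))/3 = -0.262840
R(2,2) = -0.262840 + (-0.262840 − (-0.262990))/15 = -0.262830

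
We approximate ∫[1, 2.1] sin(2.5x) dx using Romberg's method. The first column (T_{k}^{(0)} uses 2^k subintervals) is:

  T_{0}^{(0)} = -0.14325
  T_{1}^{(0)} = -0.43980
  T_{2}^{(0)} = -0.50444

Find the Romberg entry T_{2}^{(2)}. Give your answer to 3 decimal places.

-0.525

T_{1}^{(1)} = -0.43980 + (-0.43980 − (-0.14325))/3 = -0.53865
T_{2}^{(1)} = (4·(-0.50444) − (-0.43980)) / 3 = -0.52599
T_{2}^{(2)} = -0.52599 + (-0.52599 − (-0.53865))/15 = -0.52515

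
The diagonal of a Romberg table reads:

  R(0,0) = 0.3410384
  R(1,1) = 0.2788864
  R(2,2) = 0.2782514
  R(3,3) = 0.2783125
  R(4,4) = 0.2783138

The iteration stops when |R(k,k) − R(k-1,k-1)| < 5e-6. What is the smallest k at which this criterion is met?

|R(1,1) − R(0,0)| = 0.0621520 ≥ 5e-6
|R(2,2) − R(1,1)| = 0.0006350 ≥ 5e-6
|R(3,3) − R(2,2)| = 0.0000611 ≥ 5e-6
|R(4,4) − R(3,3)| = 0.0000013 < 5e-6

k = 4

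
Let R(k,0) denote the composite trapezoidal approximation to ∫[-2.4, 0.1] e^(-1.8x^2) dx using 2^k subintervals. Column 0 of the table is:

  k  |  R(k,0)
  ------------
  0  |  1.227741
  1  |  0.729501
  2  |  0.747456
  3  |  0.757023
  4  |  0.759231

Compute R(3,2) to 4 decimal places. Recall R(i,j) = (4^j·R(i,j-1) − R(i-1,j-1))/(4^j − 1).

Richardson extrapolation on the trapezoidal column (denominator 4−1=3):
R(2,1) = 0.747456 + (0.747456 − 0.729501)/3 = 0.753441
R(3,1) = 0.757023 + (0.757023 − 0.747456)/3 = 0.760212
R(3,2) = 0.760212 + (0.760212 − 0.753441)/15 = 0.760663

0.7607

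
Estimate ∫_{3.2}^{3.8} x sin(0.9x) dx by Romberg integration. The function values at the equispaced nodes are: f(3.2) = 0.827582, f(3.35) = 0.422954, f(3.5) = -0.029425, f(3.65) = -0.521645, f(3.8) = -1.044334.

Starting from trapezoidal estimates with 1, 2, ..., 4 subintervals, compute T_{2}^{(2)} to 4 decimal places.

T_{0}^{(0)} (trapezoid, 1 panel, h=0.6000): -0.065026
T_{1}^{(0)} (trapezoid, 2 panels, h=0.3000): -0.041340
T_{2}^{(0)} (trapezoid, 4 panels, h=0.1500): -0.035474
T_{1}^{(1)} = -0.041340 + (-0.041340 − (-0.065026))/3 = -0.033445
T_{2}^{(1)} = -0.035474 + (-0.035474 − (-0.041340))/3 = -0.033519
T_{2}^{(2)} = -0.033519 + (-0.033519 − (-0.033445))/15 = -0.033524

-0.0335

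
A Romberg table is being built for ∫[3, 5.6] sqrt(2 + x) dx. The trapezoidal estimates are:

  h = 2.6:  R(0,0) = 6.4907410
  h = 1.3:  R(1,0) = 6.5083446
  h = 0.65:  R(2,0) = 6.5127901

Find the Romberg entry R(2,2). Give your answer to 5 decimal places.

Richardson extrapolation on the trapezoidal column (denominator 4−1=3):
R(1,1) = 6.5083446 + (6.5083446 − 6.4907410)/3 = 6.5142125
R(2,1) = (4·6.5127901 − 6.5083446) / 3 = 6.5142719
R(2,2) = (16·6.5142719 − 6.5142125) / 15 = 6.5142759

6.51428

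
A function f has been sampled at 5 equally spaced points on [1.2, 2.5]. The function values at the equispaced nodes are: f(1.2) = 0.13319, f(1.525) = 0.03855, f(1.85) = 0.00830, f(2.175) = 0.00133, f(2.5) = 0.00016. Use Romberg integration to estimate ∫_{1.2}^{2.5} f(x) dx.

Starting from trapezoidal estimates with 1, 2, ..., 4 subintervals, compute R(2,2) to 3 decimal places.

0.033

R(0,0) (trapezoid, 1 panel, h=1.3000): 0.08668
R(1,0) (trapezoid, 2 panels, h=0.6500): 0.04873
R(2,0) (trapezoid, 4 panels, h=0.3250): 0.03733
R(1,1) = 0.04873 + (0.04873 − 0.08668)/3 = 0.03608
R(2,1) = 0.03733 + (0.03733 − 0.04873)/3 = 0.03353
R(2,2) = 0.03353 + (0.03353 − 0.03608)/15 = 0.03336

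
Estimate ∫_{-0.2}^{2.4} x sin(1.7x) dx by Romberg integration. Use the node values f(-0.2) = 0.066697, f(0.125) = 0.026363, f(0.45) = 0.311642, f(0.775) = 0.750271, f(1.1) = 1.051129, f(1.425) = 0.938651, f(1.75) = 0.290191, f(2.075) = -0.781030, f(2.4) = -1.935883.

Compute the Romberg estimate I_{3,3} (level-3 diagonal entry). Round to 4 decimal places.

0.5600

I_{0,0} (trapezoid, 1 panel, h=2.6000): -2.429942
I_{1,0} (trapezoid, 2 panels, h=1.3000): 0.151497
I_{2,0} (trapezoid, 4 panels, h=0.6500): 0.466940
I_{3,0} (trapezoid, 8 panels, h=0.3250): 0.537103
I_{1,1} = 0.151497 + (0.151497 − (-2.429942))/3 = 1.011977
I_{2,1} = 0.466940 + (0.466940 − 0.151497)/3 = 0.572088
I_{3,1} = 0.537103 + (0.537103 − 0.466940)/3 = 0.560491
I_{2,2} = 0.572088 + (0.572088 − 1.011977)/15 = 0.542762
I_{3,2} = 0.560491 + (0.560491 − 0.572088)/15 = 0.559718
I_{3,3} = 0.559718 + (0.559718 − 0.542762)/63 = 0.559987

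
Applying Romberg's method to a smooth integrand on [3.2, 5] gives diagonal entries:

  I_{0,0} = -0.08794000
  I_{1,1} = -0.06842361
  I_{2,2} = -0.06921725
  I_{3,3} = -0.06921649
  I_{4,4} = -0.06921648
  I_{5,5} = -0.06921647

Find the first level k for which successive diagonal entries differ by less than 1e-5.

k = 3

|I_{1,1} − I_{0,0}| = 0.01951639 ≥ 1e-5
|I_{2,2} − I_{1,1}| = 0.00079364 ≥ 1e-5
|I_{3,3} − I_{2,2}| = 0.00000076 < 1e-5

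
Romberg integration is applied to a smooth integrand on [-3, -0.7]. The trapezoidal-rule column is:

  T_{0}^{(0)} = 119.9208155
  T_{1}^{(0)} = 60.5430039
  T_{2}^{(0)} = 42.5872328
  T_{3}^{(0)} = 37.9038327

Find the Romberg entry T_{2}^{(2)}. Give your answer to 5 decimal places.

36.32541

Richardson extrapolation on the trapezoidal column (denominator 4−1=3):
T_{1}^{(1)} = 60.5430039 + (60.5430039 − 119.9208155)/3 = 40.7504000
T_{2}^{(1)} = 42.5872328 + (42.5872328 − 60.5430039)/3 = 36.6019758
T_{2}^{(2)} = (16·36.6019758 − 40.7504000) / 15 = 36.3254142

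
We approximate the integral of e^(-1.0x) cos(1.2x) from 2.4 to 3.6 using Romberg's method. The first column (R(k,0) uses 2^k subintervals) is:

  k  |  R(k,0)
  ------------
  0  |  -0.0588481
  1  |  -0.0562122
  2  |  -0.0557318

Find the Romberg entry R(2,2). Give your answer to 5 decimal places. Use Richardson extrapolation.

Richardson extrapolation on the trapezoidal column (denominator 4−1=3):
R(1,1) = (4·(-0.0562122) − (-0.0588481)) / 3 = -0.0553336
R(2,1) = (4·(-0.0557318) − (-0.0562122)) / 3 = -0.0555717
R(2,2) = (16·(-0.0555717) − (-0.0553336)) / 15 = -0.0555876

-0.05559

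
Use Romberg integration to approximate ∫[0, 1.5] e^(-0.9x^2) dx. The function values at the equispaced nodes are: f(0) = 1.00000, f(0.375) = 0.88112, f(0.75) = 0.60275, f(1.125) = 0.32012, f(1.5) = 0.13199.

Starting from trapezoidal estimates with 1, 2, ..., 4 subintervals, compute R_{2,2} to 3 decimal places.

R_{0,0} (trapezoid, 1 panel, h=1.5000): 0.84899
R_{1,0} (trapezoid, 2 panels, h=0.7500): 0.87656
R_{2,0} (trapezoid, 4 panels, h=0.3750): 0.88874
R_{1,1} = 0.87656 + (0.87656 − 0.84899)/3 = 0.88575
R_{2,1} = 0.88874 + (0.88874 − 0.87656)/3 = 0.89280
R_{2,2} = 0.89280 + (0.89280 − 0.88575)/15 = 0.89327

0.893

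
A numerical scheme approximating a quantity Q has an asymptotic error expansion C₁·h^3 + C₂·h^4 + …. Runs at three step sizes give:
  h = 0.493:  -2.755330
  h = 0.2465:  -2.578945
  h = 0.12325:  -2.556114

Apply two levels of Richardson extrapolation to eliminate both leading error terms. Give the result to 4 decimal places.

-2.5528

First eliminate the h^3 term (factor 2^3 = 8):
  B₁ = (8·(-2.578945) − (-2.755330))/7 = -2.553747
  B₂ = (8·(-2.556114) − (-2.578945))/7 = -2.552852
Then eliminate the h^4 term (factor 2^4 = 16):
  (16·(-2.552852) − (-2.553747))/15 = -2.552792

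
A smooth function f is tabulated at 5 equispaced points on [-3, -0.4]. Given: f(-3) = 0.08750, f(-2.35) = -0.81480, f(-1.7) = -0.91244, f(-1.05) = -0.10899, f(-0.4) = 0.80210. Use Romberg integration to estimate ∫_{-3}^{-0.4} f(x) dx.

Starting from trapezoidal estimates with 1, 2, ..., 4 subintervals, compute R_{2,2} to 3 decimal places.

-0.990

R_{0,0} (trapezoid, 1 panel, h=2.6000): 1.15648
R_{1,0} (trapezoid, 2 panels, h=1.3000): -0.60793
R_{2,0} (trapezoid, 4 panels, h=0.6500): -0.90443
R_{1,1} = -0.60793 + (-0.60793 − 1.15648)/3 = -1.19607
R_{2,1} = -0.90443 + (-0.90443 − (-0.60793))/3 = -1.00326
R_{2,2} = -1.00326 + (-1.00326 − (-1.19607))/15 = -0.99041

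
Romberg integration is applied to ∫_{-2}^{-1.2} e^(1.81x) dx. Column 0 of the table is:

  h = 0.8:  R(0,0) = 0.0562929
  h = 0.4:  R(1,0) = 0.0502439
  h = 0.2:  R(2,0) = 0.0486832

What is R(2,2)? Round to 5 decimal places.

0.04816

Richardson extrapolation on the trapezoidal column (denominator 4−1=3):
R(1,1) = 0.0502439 + (0.0502439 − 0.0562929)/3 = 0.0482276
R(2,1) = (4·0.0486832 − 0.0502439) / 3 = 0.0481630
R(2,2) = (16·0.0481630 − 0.0482276) / 15 = 0.0481587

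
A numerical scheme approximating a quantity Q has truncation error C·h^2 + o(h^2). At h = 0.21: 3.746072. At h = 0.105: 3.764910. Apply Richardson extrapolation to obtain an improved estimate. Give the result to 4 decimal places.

3.7712

The leading error scales as h^2; refining by a factor of 2 reduces it by 2^2 = 4.
Extrapolated value = (4·A(h/2) − A(h)) / (4 − 1)
= (4·3.764910 − 3.746072) / 3
= 11.313568 / 3 = 3.771189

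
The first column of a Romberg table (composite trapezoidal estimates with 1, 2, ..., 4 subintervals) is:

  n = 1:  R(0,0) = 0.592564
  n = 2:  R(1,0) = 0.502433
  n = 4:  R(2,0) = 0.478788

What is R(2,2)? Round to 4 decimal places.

0.4708

Richardson extrapolation on the trapezoidal column (denominator 4−1=3):
R(1,1) = 0.502433 + (0.502433 − 0.592564)/3 = 0.472389
R(2,1) = (4·0.478788 − 0.502433) / 3 = 0.470906
R(2,2) = 0.470906 + (0.470906 − 0.472389)/15 = 0.470807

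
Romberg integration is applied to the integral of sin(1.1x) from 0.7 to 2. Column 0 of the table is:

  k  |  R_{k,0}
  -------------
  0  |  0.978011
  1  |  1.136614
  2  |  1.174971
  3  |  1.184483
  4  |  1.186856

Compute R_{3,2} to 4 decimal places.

Richardson extrapolation on the trapezoidal column (denominator 4−1=3):
R_{2,1} = 1.174971 + (1.174971 − 1.136614)/3 = 1.187757
R_{3,1} = (4·1.184483 − 1.174971) / 3 = 1.187654
R_{3,2} = (16·1.187654 − 1.187757) / 15 = 1.187647

1.1876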